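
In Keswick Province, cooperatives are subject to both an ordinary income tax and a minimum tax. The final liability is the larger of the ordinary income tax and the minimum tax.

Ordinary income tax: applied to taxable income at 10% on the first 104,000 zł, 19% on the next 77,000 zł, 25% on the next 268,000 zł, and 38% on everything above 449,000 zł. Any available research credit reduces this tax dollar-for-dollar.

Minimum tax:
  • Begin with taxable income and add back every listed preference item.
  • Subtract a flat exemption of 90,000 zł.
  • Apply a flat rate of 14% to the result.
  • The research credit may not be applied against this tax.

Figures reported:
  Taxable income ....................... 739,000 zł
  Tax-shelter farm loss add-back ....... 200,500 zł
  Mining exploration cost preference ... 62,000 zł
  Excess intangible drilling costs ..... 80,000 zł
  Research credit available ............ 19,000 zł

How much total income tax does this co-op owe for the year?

183,230 zł

Ordinary income tax:
  104,000 zł × 10% = 10,400 zł
  77,000 zł × 19% = 14,630 zł
  268,000 zł × 25% = 67,000 zł
  290,000 zł × 38% = 110,200 zł
  → 202,230 zł
  Less research credit 19,000 zł → 183,230 zł

Minimum tax:
  Adjusted income: 739,000 zł + 200,500 zł + 62,000 zł + 80,000 zł = 1,081,500 zł
  Less exemption 90,000 zł → base 991,500 zł
  991,500 zł × 14% = 138,810 zł

183,230 zł > 138,810 zł, so the ordinary income tax governs.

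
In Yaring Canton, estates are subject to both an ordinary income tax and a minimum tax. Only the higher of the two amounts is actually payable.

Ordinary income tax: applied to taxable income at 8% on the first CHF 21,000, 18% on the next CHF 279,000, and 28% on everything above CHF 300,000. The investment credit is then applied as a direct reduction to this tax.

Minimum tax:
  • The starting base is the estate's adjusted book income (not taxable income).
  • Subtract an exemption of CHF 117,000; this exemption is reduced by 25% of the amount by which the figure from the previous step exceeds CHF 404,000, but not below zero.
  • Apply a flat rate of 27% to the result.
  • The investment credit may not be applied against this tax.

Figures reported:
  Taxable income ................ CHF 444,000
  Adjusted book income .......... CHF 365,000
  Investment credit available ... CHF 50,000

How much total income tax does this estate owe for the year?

CHF 66,960

Minimum tax:
  Base (adjusted book income): CHF 365,000
  Exemption: CHF 365,000 ≤ CHF 404,000, so full CHF 117,000 applies
  Base: CHF 365,000 − CHF 117,000 = CHF 248,000
  CHF 248,000 × 27% = CHF 66,960

Ordinary income tax:
  CHF 21,000 × 8% = CHF 1,680
  CHF 279,000 × 18% = CHF 50,220
  CHF 144,000 × 28% = CHF 40,320
  → CHF 92,220
  Less investment credit CHF 50,000 → CHF 42,220

CHF 66,960 > CHF 42,220, so the minimum tax is the binding amount.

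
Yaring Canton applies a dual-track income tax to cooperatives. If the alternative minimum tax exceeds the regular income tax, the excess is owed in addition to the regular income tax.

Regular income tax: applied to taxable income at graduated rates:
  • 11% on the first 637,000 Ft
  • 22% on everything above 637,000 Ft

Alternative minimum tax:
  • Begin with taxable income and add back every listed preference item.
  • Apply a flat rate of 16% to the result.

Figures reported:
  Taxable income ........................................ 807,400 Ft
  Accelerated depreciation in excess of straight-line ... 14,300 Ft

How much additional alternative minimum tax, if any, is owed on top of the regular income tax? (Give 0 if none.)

Alternative minimum tax:
  Adjusted income: 807,400 Ft + 14,300 Ft = 821,700 Ft
  821,700 Ft × 16% = 131,472 Ft

Regular income tax:
  637,000 Ft × 11% = 70,070 Ft
  170,400 Ft × 22% = 37,488 Ft
  → 107,558 Ft

Excess of alternative minimum tax over regular income tax: 131,472 Ft − 107,558 Ft = 23,914 Ft.

23,914 Ft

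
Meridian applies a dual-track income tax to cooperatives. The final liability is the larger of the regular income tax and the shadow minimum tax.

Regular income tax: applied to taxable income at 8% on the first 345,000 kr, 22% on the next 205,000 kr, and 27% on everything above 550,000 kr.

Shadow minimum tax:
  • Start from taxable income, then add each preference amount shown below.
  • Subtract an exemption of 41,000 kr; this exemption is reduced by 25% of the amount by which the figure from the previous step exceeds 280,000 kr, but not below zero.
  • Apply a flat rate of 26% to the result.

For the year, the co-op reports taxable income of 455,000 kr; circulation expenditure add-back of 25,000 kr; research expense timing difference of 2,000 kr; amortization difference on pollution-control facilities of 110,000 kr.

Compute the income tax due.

153,920 kr

Shadow minimum tax:
  Adjusted income: 455,000 kr + 25,000 kr + 2,000 kr + 110,000 kr = 592,000 kr
  Exemption: 25% × (592,000 kr − 280,000 kr) = 78,000 kr ≥ 41,000 kr, so the exemption is fully phased out
  Base: 592,000 kr − 0 kr = 592,000 kr
  592,000 kr × 26% = 153,920 kr

Regular income tax:
  345,000 kr × 8% = 27,600 kr
  110,000 kr × 22% = 24,200 kr
  → 51,800 kr

153,920 kr > 51,800 kr, so the shadow minimum tax is the binding amount.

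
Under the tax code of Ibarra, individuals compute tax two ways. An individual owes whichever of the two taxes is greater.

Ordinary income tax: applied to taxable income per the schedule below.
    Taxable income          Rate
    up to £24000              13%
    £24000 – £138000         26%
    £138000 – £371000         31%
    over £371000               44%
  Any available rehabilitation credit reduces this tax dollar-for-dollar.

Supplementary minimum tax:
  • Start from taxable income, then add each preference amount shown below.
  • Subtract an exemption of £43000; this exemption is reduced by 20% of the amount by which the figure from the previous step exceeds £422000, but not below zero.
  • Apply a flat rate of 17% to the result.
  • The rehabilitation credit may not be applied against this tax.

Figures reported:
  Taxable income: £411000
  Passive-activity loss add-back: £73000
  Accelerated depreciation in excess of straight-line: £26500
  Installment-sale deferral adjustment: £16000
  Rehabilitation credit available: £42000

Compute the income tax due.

Supplementary minimum tax:
  Adjusted income: £411000 + £73000 + £26500 + £16000 = £526500
  Exemption: £43000 − 20% × (£526500 − £422000) = £43000 − £20900 = £22100
  Base: £526500 − £22100 = £504400
  £504400 × 17% = £85748

Ordinary income tax:
  £24000 × 13% = £3120
  £114000 × 26% = £29640
  £233000 × 31% = £72230
  £40000 × 44% = £17600
  → £122590
  Less rehabilitation credit £42000 → £80590

£85748 > £80590, so the supplementary minimum tax is the binding amount.

£85748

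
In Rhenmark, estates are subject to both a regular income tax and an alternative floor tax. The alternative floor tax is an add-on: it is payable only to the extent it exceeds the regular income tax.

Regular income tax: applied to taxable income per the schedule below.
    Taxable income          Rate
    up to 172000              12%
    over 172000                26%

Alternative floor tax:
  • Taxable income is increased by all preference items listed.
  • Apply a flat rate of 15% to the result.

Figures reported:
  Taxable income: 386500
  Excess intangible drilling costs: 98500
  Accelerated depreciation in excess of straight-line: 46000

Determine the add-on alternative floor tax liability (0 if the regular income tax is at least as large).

Regular income tax:
  172000 × 12% = 20640
  214500 × 26% = 55770
  → 76410

Alternative floor tax:
  Adjusted income: 386500 + 98500 + 46000 = 531000
  531000 × 15% = 79650

Excess of alternative floor tax over regular income tax: 79650 − 76410 = 3240.

3240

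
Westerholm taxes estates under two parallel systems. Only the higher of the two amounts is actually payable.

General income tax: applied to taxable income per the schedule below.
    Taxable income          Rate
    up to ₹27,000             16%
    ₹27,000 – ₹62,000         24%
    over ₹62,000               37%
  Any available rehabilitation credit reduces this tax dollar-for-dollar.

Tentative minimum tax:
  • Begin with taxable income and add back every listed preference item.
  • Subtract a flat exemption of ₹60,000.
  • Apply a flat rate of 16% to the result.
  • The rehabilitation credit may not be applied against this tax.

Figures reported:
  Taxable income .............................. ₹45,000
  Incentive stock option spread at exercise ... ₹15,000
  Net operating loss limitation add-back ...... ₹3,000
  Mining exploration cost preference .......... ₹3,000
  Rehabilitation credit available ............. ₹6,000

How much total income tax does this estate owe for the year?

General income tax:
  ₹27,000 × 16% = ₹4,320
  ₹18,000 × 24% = ₹4,320
  → ₹8,640
  Less rehabilitation credit ₹6,000 → ₹2,640

Tentative minimum tax:
  Adjusted income: ₹45,000 + ₹15,000 + ₹3,000 + ₹3,000 = ₹66,000
  Less exemption ₹60,000 → base ₹6,000
  ₹6,000 × 16% = ₹960

₹2,640 > ₹960, so the general income tax governs.

₹2,640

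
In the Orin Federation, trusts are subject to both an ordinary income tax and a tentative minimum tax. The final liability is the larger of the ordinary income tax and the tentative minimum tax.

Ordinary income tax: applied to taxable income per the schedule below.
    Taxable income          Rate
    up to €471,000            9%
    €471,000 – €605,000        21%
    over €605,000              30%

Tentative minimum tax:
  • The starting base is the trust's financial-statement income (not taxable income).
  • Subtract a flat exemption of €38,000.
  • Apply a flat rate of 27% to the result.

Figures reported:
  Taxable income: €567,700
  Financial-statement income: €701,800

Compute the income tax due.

€179,226

Tentative minimum tax:
  Base (financial-statement income): €701,800
  Less exemption €38,000 → base €663,800
  €663,800 × 27% = €179,226

Ordinary income tax:
  €471,000 × 9% = €42,390
  €96,700 × 21% = €20,307
  → €62,697

€179,226 > €62,697, so the tentative minimum tax is the binding amount.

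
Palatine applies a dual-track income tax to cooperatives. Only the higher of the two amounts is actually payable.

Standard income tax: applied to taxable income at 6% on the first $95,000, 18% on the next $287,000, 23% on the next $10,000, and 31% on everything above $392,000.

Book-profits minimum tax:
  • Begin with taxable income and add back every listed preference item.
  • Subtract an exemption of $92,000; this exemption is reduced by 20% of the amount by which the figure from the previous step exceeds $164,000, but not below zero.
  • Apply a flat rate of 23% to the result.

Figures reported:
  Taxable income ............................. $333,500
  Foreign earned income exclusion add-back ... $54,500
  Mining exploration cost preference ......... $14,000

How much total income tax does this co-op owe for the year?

$82,248

Book-profits minimum tax:
  Adjusted income: $333,500 + $54,500 + $14,000 = $402,000
  Exemption: $92,000 − 20% × ($402,000 − $164,000) = $92,000 − $47,600 = $44,400
  Base: $402,000 − $44,400 = $357,600
  $357,600 × 23% = $82,248

Standard income tax:
  $95,000 × 6% = $5,700
  $238,500 × 18% = $42,930
  → $48,630

$82,248 > $48,630, so the book-profits minimum tax is the binding amount.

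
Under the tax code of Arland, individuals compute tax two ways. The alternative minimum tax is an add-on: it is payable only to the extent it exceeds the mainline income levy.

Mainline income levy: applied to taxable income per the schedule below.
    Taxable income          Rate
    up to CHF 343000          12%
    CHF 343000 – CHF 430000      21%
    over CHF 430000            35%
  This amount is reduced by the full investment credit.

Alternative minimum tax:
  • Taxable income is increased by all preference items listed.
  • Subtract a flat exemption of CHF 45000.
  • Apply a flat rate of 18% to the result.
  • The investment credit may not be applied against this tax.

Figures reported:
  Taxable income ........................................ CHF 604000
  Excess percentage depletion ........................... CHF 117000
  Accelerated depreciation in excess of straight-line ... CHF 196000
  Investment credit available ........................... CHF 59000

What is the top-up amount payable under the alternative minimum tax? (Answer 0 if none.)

Mainline income levy:
  CHF 343000 × 12% = CHF 41160
  CHF 87000 × 21% = CHF 18270
  CHF 174000 × 35% = CHF 60900
  → CHF 120330
  Less investment credit CHF 59000 → CHF 61330

Alternative minimum tax:
  Adjusted income: CHF 604000 + CHF 117000 + CHF 196000 = CHF 917000
  Less exemption CHF 45000 → base CHF 872000
  CHF 872000 × 18% = CHF 156960

Excess of alternative minimum tax over mainline income levy: CHF 156960 − CHF 61330 = CHF 95630.

CHF 95630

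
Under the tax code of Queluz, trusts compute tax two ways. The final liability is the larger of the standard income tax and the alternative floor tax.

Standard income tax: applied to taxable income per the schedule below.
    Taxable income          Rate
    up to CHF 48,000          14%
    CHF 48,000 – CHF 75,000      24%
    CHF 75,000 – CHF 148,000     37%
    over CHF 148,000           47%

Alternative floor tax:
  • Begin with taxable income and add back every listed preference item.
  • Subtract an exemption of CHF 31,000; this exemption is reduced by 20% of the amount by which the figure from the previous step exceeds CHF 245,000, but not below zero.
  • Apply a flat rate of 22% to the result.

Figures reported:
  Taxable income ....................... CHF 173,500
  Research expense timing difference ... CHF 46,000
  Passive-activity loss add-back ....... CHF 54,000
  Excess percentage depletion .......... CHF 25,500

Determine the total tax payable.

Standard income tax:
  CHF 48,000 × 14% = CHF 6,720
  CHF 27,000 × 24% = CHF 6,480
  CHF 73,000 × 37% = CHF 27,010
  CHF 25,500 × 47% = CHF 11,985
  → CHF 52,195

Alternative floor tax:
  Adjusted income: CHF 173,500 + CHF 46,000 + CHF 54,000 + CHF 25,500 = CHF 299,000
  Exemption: CHF 31,000 − 20% × (CHF 299,000 − CHF 245,000) = CHF 31,000 − CHF 10,800 = CHF 20,200
  Base: CHF 299,000 − CHF 20,200 = CHF 278,800
  CHF 278,800 × 22% = CHF 61,336

CHF 61,336 > CHF 52,195, so the alternative floor tax is the binding amount.

CHF 61,336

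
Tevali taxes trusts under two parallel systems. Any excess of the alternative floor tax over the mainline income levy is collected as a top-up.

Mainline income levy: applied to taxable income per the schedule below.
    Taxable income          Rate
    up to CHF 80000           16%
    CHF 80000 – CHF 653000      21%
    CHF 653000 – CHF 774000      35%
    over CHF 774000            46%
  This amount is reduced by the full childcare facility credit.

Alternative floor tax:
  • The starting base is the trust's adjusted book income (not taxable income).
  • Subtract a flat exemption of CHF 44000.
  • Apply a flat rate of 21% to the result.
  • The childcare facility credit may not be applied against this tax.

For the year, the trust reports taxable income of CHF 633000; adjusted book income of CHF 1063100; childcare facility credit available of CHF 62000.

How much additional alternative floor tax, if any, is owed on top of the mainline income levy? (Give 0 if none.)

CHF 147081

Alternative floor tax:
  Base (adjusted book income): CHF 1063100
  Less exemption CHF 44000 → base CHF 1019100
  CHF 1019100 × 21% = CHF 214011

Mainline income levy:
  CHF 80000 × 16% = CHF 12800
  CHF 553000 × 21% = CHF 116130
  → CHF 128930
  Less childcare facility credit CHF 62000 → CHF 66930

Excess of alternative floor tax over mainline income levy: CHF 214011 − CHF 66930 = CHF 147081.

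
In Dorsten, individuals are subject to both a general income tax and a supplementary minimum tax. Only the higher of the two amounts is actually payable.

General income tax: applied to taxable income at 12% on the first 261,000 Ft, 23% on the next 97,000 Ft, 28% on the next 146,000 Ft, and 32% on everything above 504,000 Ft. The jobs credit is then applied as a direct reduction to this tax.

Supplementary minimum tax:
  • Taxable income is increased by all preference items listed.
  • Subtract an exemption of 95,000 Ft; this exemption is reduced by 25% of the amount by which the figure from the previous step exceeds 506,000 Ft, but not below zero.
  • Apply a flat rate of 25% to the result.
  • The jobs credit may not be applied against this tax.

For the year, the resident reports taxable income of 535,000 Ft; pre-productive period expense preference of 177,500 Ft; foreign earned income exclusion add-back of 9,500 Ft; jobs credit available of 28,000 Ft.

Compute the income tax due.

170,250 Ft

Supplementary minimum tax:
  Adjusted income: 535,000 Ft + 177,500 Ft + 9,500 Ft = 722,000 Ft
  Exemption: 95,000 Ft − 25% × (722,000 Ft − 506,000 Ft) = 95,000 Ft − 54,000 Ft = 41,000 Ft
  Base: 722,000 Ft − 41,000 Ft = 681,000 Ft
  681,000 Ft × 25% = 170,250 Ft

General income tax:
  261,000 Ft × 12% = 31,320 Ft
  97,000 Ft × 23% = 22,310 Ft
  146,000 Ft × 28% = 40,880 Ft
  31,000 Ft × 32% = 9,920 Ft
  → 104,430 Ft
  Less jobs credit 28,000 Ft → 76,430 Ft

170,250 Ft > 76,430 Ft, so the supplementary minimum tax is the binding amount.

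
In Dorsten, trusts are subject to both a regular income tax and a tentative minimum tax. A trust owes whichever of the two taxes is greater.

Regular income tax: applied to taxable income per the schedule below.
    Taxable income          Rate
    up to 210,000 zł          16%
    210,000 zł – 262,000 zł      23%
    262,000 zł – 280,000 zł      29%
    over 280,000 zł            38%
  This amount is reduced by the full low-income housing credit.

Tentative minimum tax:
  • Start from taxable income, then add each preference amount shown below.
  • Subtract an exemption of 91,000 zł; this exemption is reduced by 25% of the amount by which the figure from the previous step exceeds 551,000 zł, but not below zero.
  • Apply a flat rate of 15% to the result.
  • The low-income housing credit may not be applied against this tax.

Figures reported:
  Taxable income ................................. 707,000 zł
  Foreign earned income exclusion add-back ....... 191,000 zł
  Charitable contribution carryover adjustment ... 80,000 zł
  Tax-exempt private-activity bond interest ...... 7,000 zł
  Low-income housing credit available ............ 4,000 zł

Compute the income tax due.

209,040 zł

Regular income tax:
  210,000 zł × 16% = 33,600 zł
  52,000 zł × 23% = 11,960 zł
  18,000 zł × 29% = 5,220 zł
  427,000 zł × 38% = 162,260 zł
  → 213,040 zł
  Less low-income housing credit 4,000 zł → 209,040 zł

Tentative minimum tax:
  Adjusted income: 707,000 zł + 191,000 zł + 80,000 zł + 7,000 zł = 985,000 zł
  Exemption: 25% × (985,000 zł − 551,000 zł) = 108,500 zł ≥ 91,000 zł, so the exemption is fully phased out
  Base: 985,000 zł − 0 zł = 985,000 zł
  985,000 zł × 15% = 147,750 zł

209,040 zł > 147,750 zł, so the regular income tax governs.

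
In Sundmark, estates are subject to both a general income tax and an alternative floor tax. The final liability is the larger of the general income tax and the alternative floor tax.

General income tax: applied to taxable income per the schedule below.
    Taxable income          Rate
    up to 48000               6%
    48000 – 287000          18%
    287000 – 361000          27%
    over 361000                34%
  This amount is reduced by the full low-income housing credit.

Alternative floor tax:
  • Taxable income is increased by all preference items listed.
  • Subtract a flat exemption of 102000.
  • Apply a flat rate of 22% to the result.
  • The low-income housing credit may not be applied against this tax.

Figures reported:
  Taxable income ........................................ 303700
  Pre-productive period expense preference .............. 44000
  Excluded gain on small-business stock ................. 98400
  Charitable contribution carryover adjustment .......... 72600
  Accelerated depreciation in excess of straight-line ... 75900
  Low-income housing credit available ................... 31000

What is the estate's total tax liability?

108372

Alternative floor tax:
  Adjusted income: 303700 + 44000 + 98400 + 72600 + 75900 = 594600
  Less exemption 102000 → base 492600
  492600 × 22% = 108372

General income tax:
  48000 × 6% = 2880
  239000 × 18% = 43020
  16700 × 27% = 4509
  → 50409
  Less low-income housing credit 31000 → 19409

108372 > 19409, so the alternative floor tax is the binding amount.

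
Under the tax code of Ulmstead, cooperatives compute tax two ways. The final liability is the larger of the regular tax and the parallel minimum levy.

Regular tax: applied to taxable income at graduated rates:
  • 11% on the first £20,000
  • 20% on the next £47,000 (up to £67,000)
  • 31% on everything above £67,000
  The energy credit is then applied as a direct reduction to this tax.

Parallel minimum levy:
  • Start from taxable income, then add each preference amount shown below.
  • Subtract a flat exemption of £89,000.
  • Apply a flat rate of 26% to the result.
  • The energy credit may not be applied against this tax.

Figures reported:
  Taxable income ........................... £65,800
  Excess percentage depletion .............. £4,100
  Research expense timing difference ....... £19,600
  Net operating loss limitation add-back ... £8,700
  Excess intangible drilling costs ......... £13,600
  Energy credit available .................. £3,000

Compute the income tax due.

Regular tax:
  £20,000 × 11% = £2,200
  £45,800 × 20% = £9,160
  → £11,360
  Less energy credit £3,000 → £8,360

Parallel minimum levy:
  Adjusted income: £65,800 + £4,100 + £19,600 + £8,700 + £13,600 = £111,800
  Less exemption £89,000 → base £22,800
  £22,800 × 26% = £5,928

£8,360 > £5,928, so the regular tax governs.

£8,360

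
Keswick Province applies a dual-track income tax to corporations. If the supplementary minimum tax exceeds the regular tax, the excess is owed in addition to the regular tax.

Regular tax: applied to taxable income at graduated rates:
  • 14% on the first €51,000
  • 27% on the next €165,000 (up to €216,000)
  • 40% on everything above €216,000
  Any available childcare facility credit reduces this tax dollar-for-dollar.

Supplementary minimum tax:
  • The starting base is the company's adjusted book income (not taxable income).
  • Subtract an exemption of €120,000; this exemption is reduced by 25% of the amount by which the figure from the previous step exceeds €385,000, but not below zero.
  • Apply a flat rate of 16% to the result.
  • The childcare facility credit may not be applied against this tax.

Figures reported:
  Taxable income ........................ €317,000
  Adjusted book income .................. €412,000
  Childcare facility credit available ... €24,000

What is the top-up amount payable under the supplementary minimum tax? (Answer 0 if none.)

Supplementary minimum tax:
  Base (adjusted book income): €412,000
  Exemption: €120,000 − 25% × (€412,000 − €385,000) = €120,000 − €6,750 = €113,250
  Base: €412,000 − €113,250 = €298,750
  €298,750 × 16% = €47,800

Regular tax:
  €51,000 × 14% = €7,140
  €165,000 × 27% = €44,550
  €101,000 × 40% = €40,400
  → €92,090
  Less childcare facility credit €24,000 → €68,090

€47,800 ≤ €68,090, so no add-on is due.

€0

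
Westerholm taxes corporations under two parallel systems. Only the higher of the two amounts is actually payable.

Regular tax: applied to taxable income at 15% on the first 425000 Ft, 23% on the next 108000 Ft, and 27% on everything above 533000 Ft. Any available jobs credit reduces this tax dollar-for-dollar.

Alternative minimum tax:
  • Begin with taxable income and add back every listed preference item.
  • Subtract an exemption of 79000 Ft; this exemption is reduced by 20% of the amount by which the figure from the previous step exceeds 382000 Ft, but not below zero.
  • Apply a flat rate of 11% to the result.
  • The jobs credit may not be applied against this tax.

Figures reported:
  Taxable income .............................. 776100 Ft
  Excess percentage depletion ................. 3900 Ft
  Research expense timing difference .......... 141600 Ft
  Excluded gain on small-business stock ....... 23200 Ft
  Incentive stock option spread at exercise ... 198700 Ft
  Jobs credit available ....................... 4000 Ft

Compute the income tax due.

Regular tax:
  425000 Ft × 15% = 63750 Ft
  108000 Ft × 23% = 24840 Ft
  243100 Ft × 27% = 65637 Ft
  → 154227 Ft
  Less jobs credit 4000 Ft → 150227 Ft

Alternative minimum tax:
  Adjusted income: 776100 Ft + 3900 Ft + 141600 Ft + 23200 Ft + 198700 Ft = 1143500 Ft
  Exemption: 20% × (1143500 Ft − 382000 Ft) = 152300 Ft ≥ 79000 Ft, so the exemption is fully phased out
  Base: 1143500 Ft − 0 Ft = 1143500 Ft
  1143500 Ft × 11% = 125785 Ft

150227 Ft > 125785 Ft, so the regular tax governs.

150227 Ft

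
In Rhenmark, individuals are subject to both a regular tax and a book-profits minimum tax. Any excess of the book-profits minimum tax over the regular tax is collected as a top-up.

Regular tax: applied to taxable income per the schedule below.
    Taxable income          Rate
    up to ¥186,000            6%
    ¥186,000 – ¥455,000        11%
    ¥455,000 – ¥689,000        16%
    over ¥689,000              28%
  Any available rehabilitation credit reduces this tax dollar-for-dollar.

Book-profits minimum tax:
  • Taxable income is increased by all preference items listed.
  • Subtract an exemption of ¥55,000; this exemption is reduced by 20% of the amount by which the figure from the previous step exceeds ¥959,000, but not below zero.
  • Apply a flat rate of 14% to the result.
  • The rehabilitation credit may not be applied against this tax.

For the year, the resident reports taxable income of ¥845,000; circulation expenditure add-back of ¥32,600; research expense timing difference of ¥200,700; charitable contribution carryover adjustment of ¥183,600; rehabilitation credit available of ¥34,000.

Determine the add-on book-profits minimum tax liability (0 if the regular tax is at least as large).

Regular tax:
  ¥186,000 × 6% = ¥11,160
  ¥269,000 × 11% = ¥29,590
  ¥234,000 × 16% = ¥37,440
  ¥156,000 × 28% = ¥43,680
  → ¥121,870
  Less rehabilitation credit ¥34,000 → ¥87,870

Book-profits minimum tax:
  Adjusted income: ¥845,000 + ¥32,600 + ¥200,700 + ¥183,600 = ¥1,261,900
  Exemption: 20% × (¥1,261,900 − ¥959,000) = ¥60,580 ≥ ¥55,000, so the exemption is fully phased out
  Base: ¥1,261,900 − ¥0 = ¥1,261,900
  ¥1,261,900 × 14% = ¥176,666

Excess of book-profits minimum tax over regular tax: ¥176,666 − ¥87,870 = ¥88,796.

¥88,796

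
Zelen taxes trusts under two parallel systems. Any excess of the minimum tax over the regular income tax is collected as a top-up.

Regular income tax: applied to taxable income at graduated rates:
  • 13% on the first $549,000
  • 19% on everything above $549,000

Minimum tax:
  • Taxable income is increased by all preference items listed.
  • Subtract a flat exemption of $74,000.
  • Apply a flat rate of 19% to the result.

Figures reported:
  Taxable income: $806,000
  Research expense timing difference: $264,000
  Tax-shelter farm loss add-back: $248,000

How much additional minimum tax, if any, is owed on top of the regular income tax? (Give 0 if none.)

Regular income tax:
  $549,000 × 13% = $71,370
  $257,000 × 19% = $48,830
  → $120,200

Minimum tax:
  Adjusted income: $806,000 + $264,000 + $248,000 = $1,318,000
  Less exemption $74,000 → base $1,244,000
  $1,244,000 × 19% = $236,360

Excess of minimum tax over regular income tax: $236,360 − $120,200 = $116,160.

$116,160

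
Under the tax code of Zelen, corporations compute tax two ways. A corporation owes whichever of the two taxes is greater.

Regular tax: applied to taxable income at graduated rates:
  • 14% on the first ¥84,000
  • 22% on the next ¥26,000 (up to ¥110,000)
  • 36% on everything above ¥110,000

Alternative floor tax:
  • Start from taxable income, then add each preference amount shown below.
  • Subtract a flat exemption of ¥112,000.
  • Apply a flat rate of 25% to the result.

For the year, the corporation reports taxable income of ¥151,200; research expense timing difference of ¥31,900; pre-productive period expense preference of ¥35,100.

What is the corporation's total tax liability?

Regular tax:
  ¥84,000 × 14% = ¥11,760
  ¥26,000 × 22% = ¥5,720
  ¥41,200 × 36% = ¥14,832
  → ¥32,312

Alternative floor tax:
  Adjusted income: ¥151,200 + ¥31,900 + ¥35,100 = ¥218,200
  Less exemption ¥112,000 → base ¥106,200
  ¥106,200 × 25% = ¥26,550

¥32,312 > ¥26,550, so the regular tax governs.

¥32,312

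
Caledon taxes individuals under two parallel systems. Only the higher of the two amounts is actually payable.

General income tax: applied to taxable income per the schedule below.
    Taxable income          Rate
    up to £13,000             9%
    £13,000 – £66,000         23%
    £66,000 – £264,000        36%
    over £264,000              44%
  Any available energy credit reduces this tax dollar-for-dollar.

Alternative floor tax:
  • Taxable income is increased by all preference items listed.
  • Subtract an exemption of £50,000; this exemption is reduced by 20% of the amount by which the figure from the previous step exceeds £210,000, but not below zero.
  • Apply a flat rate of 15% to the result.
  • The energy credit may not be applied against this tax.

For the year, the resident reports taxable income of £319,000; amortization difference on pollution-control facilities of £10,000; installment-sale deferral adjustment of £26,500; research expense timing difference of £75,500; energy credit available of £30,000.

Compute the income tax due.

Alternative floor tax:
  Adjusted income: £319,000 + £10,000 + £26,500 + £75,500 = £431,000
  Exemption: £50,000 − 20% × (£431,000 − £210,000) = £50,000 − £44,200 = £5,800
  Base: £431,000 − £5,800 = £425,200
  £425,200 × 15% = £63,780

General income tax:
  £13,000 × 9% = £1,170
  £53,000 × 23% = £12,190
  £198,000 × 36% = £71,280
  £55,000 × 44% = £24,200
  → £108,840
  Less energy credit £30,000 → £78,840

£78,840 > £63,780, so the general income tax governs.

£78,840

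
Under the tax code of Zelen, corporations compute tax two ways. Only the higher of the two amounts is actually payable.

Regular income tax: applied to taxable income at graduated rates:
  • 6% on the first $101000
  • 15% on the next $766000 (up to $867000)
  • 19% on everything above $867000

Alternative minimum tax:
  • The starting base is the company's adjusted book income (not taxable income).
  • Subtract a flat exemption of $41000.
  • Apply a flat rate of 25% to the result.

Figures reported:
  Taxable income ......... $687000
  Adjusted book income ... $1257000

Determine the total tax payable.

Alternative minimum tax:
  Base (adjusted book income): $1257000
  Less exemption $41000 → base $1216000
  $1216000 × 25% = $304000

Regular income tax:
  $101000 × 6% = $6060
  $586000 × 15% = $87900
  → $93960

$304000 > $93960, so the alternative minimum tax is the binding amount.

$304000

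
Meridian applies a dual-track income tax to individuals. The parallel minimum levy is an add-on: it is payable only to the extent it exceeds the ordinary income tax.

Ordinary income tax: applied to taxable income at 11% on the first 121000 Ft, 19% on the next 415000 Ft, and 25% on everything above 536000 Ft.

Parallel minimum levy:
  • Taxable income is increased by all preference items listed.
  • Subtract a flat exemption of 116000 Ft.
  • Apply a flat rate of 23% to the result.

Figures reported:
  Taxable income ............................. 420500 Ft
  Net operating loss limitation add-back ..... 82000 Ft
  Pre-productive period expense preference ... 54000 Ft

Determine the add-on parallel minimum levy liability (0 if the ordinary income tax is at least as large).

Ordinary income tax:
  121000 Ft × 11% = 13310 Ft
  299500 Ft × 19% = 56905 Ft
  → 70215 Ft

Parallel minimum levy:
  Adjusted income: 420500 Ft + 82000 Ft + 54000 Ft = 556500 Ft
  Less exemption 116000 Ft → base 440500 Ft
  440500 Ft × 23% = 101315 Ft

Excess of parallel minimum levy over ordinary income tax: 101315 Ft − 70215 Ft = 31100 Ft.

31100 Ft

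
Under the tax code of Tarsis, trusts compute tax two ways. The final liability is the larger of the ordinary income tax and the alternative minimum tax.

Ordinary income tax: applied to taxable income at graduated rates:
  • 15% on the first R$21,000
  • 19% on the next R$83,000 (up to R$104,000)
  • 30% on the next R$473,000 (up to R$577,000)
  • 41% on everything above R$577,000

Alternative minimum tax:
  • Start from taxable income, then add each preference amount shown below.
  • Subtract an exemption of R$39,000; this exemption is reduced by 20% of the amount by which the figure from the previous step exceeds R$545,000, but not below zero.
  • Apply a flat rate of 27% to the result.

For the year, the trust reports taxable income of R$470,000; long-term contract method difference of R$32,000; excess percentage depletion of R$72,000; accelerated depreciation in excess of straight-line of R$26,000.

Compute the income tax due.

R$154,440

Alternative minimum tax:
  Adjusted income: R$470,000 + R$32,000 + R$72,000 + R$26,000 = R$600,000
  Exemption: R$39,000 − 20% × (R$600,000 − R$545,000) = R$39,000 − R$11,000 = R$28,000
  Base: R$600,000 − R$28,000 = R$572,000
  R$572,000 × 27% = R$154,440

Ordinary income tax:
  R$21,000 × 15% = R$3,150
  R$83,000 × 19% = R$15,770
  R$366,000 × 30% = R$109,800
  → R$128,720

R$154,440 > R$128,720, so the alternative minimum tax is the binding amount.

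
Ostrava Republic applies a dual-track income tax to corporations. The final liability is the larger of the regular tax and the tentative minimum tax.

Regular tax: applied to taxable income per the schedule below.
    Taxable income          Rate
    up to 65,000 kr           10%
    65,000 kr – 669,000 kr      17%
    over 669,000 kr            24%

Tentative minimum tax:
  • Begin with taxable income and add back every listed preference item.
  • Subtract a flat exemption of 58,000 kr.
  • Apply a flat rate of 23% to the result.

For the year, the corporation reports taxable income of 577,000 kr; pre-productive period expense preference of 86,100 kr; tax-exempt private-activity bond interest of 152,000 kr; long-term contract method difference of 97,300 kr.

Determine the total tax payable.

196,512 kr

Tentative minimum tax:
  Adjusted income: 577,000 kr + 86,100 kr + 152,000 kr + 97,300 kr = 912,400 kr
  Less exemption 58,000 kr → base 854,400 kr
  854,400 kr × 23% = 196,512 kr

Regular tax:
  65,000 kr × 10% = 6,500 kr
  512,000 kr × 17% = 87,040 kr
  → 93,540 kr

196,512 kr > 93,540 kr, so the tentative minimum tax is the binding amount.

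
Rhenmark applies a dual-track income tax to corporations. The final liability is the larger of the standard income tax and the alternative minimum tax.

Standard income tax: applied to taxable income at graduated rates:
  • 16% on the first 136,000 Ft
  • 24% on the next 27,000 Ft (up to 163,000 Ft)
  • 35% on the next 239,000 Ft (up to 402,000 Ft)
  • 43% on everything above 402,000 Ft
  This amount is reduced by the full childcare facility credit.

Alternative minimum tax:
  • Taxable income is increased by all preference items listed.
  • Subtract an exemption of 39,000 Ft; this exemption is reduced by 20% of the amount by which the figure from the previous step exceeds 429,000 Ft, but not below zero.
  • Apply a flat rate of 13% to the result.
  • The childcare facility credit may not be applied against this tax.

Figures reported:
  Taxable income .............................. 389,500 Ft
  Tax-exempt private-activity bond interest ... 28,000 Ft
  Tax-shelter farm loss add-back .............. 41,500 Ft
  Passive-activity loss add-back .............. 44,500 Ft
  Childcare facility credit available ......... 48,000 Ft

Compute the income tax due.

Alternative minimum tax:
  Adjusted income: 389,500 Ft + 28,000 Ft + 41,500 Ft + 44,500 Ft = 503,500 Ft
  Exemption: 39,000 Ft − 20% × (503,500 Ft − 429,000 Ft) = 39,000 Ft − 14,900 Ft = 24,100 Ft
  Base: 503,500 Ft − 24,100 Ft = 479,400 Ft
  479,400 Ft × 13% = 62,322 Ft

Standard income tax:
  136,000 Ft × 16% = 21,760 Ft
  27,000 Ft × 24% = 6,480 Ft
  226,500 Ft × 35% = 79,275 Ft
  → 107,515 Ft
  Less childcare facility credit 48,000 Ft → 59,515 Ft

62,322 Ft > 59,515 Ft, so the alternative minimum tax is the binding amount.

62,322 Ft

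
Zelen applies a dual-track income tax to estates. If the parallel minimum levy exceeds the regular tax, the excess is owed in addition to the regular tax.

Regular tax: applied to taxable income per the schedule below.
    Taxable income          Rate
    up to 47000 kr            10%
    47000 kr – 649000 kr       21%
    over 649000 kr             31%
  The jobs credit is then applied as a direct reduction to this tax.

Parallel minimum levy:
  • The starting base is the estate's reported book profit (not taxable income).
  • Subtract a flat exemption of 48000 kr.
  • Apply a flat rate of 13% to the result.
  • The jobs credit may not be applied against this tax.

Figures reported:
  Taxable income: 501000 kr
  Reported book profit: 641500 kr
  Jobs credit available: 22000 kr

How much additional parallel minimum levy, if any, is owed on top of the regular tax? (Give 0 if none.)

0 kr

Regular tax:
  47000 kr × 10% = 4700 kr
  454000 kr × 21% = 95340 kr
  → 100040 kr
  Less jobs credit 22000 kr → 78040 kr

Parallel minimum levy:
  Base (reported book profit): 641500 kr
  Less exemption 48000 kr → base 593500 kr
  593500 kr × 13% = 77155 kr

77155 kr ≤ 78040 kr, so no add-on is due.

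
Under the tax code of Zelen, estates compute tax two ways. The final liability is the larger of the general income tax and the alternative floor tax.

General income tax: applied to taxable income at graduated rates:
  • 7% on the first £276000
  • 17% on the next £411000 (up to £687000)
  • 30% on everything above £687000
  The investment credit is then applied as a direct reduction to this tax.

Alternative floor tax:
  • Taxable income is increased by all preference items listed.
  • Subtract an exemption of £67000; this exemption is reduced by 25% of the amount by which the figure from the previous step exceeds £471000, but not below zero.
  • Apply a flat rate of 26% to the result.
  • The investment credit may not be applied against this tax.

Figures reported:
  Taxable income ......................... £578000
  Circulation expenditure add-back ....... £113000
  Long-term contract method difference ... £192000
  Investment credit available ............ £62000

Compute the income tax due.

£229580

General income tax:
  £276000 × 7% = £19320
  £302000 × 17% = £51340
  → £70660
  Less investment credit £62000 → £8660

Alternative floor tax:
  Adjusted income: £578000 + £113000 + £192000 = £883000
  Exemption: 25% × (£883000 − £471000) = £103000 ≥ £67000, so the exemption is fully phased out
  Base: £883000 − £0 = £883000
  £883000 × 26% = £229580

£229580 > £8660, so the alternative floor tax is the binding amount.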